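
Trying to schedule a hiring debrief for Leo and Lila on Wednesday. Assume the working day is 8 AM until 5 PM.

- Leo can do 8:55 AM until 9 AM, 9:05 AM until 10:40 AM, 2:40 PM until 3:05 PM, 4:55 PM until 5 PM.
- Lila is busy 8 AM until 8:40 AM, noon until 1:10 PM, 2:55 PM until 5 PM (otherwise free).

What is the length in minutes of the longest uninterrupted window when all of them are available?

Leo free: 08:55-09:00, 09:05-10:40, 14:40-15:05, 16:55-17:00.
Lila free: 08:40-12:00, 13:10-14:55 (invert busy blocks within the working day).
Leo ∩ Lila: 08:55-09:00, 09:05-10:40, 14:40-14:55.
Those are the intersection windows.
The longest is 09:05-10:40 at 95 minutes.

95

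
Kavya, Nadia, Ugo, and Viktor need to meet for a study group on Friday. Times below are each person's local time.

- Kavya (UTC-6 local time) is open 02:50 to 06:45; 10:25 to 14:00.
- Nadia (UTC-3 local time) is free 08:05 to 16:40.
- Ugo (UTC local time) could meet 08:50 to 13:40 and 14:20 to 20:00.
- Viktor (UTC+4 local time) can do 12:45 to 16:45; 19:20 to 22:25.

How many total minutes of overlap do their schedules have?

Kavya in UTC: 08:50-12:45, 16:25-20:00 (add 6h to convert from UTC-6).
Nadia in UTC: 11:05-19:40 (add 3h to convert from UTC-3).
Ugo in UTC: 08:50-13:40, 14:20-20:00.
Viktor in UTC: 08:45-12:45, 15:20-18:25 (subtract 4h to convert from UTC+4).
Kavya ∩ Nadia: 11:05-12:45, 16:25-19:40.
Kavya ∩ Nadia ∩ Ugo: 11:05-12:45, 16:25-19:40.
Kavya ∩ Nadia ∩ Ugo ∩ Viktor: 11:05-12:45, 16:25-18:25.
Summing the common windows: 100 + 120 = 220 minutes.

220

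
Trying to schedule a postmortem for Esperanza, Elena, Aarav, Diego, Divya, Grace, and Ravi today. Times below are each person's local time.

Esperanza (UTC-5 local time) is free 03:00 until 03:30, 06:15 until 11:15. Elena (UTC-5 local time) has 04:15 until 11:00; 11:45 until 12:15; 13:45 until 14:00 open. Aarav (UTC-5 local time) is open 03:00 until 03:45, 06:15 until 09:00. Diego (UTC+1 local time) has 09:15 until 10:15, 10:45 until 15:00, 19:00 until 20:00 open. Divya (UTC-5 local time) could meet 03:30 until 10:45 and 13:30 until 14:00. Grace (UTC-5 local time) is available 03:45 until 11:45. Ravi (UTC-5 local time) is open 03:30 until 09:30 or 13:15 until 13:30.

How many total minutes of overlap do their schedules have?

Esperanza in UTC: 08:00-08:30, 11:15-16:15 (add 5h to convert from UTC-5).
Elena in UTC: 09:15-16:00, 16:45-17:15, 18:45-19:00 (add 5h to convert from UTC-5).
Aarav in UTC: 08:00-08:45, 11:15-14:00 (add 5h to convert from UTC-5).
Diego in UTC: 08:15-09:15, 09:45-14:00, 18:00-19:00 (subtract 1h to convert from UTC+1).
Divya in UTC: 08:30-15:45, 18:30-19:00 (add 5h to convert from UTC-5).
Grace in UTC: 08:45-16:45 (add 5h to convert from UTC-5).
Ravi in UTC: 08:30-14:30, 18:15-18:30 (add 5h to convert from UTC-5).
Esperanza ∩ Elena: 11:15-16:00.
Esperanza ∩ Elena ∩ Aarav: 11:15-14:00.
Esperanza ∩ Elena ∩ Aarav ∩ Diego: 11:15-14:00.
Esperanza ∩ Elena ∩ Aarav ∩ Diego ∩ Divya: 11:15-14:00.
Esperanza ∩ Elena ∩ Aarav ∩ Diego ∩ Divya ∩ Grace: 11:15-14:00.
Esperanza ∩ Elena ∩ Aarav ∩ Diego ∩ Divya ∩ Grace ∩ Ravi: 11:15-14:00.
So the common availability across everyone is 11:15-14:00.
That's a single block of 165 minutes.

165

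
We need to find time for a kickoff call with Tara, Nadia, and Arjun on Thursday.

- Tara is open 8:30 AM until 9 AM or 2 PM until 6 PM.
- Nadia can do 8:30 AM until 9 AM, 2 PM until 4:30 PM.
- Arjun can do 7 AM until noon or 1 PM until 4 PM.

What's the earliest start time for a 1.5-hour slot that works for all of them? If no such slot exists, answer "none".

Tara ∩ Nadia: 08:30-09:00, 14:00-16:30.
Tara ∩ Nadia ∩ Arjun: 08:30-09:00, 14:00-16:00.
The first common window of at least 90 minutes is 14:00-16:00, so the earliest start is 14:00.

14:00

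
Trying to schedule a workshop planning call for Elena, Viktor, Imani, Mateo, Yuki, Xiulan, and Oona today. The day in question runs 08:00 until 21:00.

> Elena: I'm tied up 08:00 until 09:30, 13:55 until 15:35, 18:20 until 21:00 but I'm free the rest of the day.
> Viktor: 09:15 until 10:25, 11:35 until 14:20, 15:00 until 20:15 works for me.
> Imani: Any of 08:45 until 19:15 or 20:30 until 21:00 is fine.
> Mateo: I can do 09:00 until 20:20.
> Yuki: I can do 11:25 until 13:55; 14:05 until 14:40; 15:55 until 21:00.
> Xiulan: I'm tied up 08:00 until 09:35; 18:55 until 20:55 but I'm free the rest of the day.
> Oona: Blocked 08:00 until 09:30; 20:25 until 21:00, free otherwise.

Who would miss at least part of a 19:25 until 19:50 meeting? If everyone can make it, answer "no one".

Elena free: 09:30-13:55, 15:35-18:20 (invert busy blocks within the working day).
Viktor free: 09:15-10:25, 11:35-14:20, 15:00-20:15.
Imani free: 08:45-19:15, 20:30-21:00.
Mateo free: 09:00-20:20.
Yuki free: 11:25-13:55, 14:05-14:40, 15:55-21:00.
Xiulan free: 09:35-18:55, 20:55-21:00 (invert busy blocks within the working day).
Oona free: 09:30-20:25 (invert busy blocks within the working day).
Elena: not fully free for 19:25-19:50. Viktor: free for 19:25-19:50. Imani: not fully free for 19:25-19:50. Mateo: free for 19:25-19:50. Yuki: free for 19:25-19:50. Xiulan: not fully free for 19:25-19:50. Oona: free for 19:25-19:50.

Elena, Imani, Xiulan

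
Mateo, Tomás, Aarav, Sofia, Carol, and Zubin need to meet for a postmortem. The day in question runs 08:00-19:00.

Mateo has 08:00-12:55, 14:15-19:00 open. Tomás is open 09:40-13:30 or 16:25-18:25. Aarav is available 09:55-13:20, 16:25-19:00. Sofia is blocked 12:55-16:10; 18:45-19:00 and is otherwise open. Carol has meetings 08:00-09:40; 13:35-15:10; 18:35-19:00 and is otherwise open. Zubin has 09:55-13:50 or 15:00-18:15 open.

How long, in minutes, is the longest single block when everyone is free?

Mateo free: 08:00-12:55, 14:15-19:00.
Tomás free: 09:40-13:30, 16:25-18:25.
Aarav free: 09:55-13:20, 16:25-19:00.
Sofia free: 08:00-12:55, 16:10-18:45 (invert busy blocks within the working day).
Carol free: 09:40-13:35, 15:10-18:35 (invert busy blocks within the working day).
Zubin free: 09:55-13:50, 15:00-18:15.
Mateo ∩ Tomás: 09:40-12:55, 16:25-18:25.
Mateo ∩ Tomás ∩ Aarav: 09:55-12:55, 16:25-18:25.
Mateo ∩ Tomás ∩ Aarav ∩ Sofia: 09:55-12:55, 16:25-18:25.
Mateo ∩ Tomás ∩ Aarav ∩ Sofia ∩ Carol: 09:55-12:55, 16:25-18:25.
Mateo ∩ Tomás ∩ Aarav ∩ Sofia ∩ Carol ∩ Zubin: 09:55-12:55, 16:25-18:15.
The longest is 09:55-12:55 at 180 minutes.

180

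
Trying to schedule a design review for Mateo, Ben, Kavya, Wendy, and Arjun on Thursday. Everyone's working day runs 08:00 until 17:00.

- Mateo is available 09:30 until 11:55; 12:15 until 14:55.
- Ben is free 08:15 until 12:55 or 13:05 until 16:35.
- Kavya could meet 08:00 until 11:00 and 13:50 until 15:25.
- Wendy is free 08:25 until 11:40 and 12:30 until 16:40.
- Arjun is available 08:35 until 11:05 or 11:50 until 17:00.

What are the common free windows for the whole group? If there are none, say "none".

Mateo ∩ Ben: 09:30-11:55, 12:15-12:55, 13:05-14:55.
Mateo ∩ Ben ∩ Kavya: 09:30-11:00, 13:50-14:55.
Mateo ∩ Ben ∩ Kavya ∩ Wendy: 09:30-11:00, 13:50-14:55.
Mateo ∩ Ben ∩ Kavya ∩ Wendy ∩ Arjun: 09:30-11:00, 13:50-14:55.
So the common availability across everyone is 09:30-11:00, 13:50-14:55.

09:30-11:00, 13:50-14:55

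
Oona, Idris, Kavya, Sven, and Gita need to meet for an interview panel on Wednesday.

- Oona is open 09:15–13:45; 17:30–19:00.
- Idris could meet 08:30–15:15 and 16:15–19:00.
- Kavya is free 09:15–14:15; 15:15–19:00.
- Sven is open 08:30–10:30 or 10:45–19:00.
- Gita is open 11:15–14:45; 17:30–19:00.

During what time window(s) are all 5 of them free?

Oona ∩ Idris: 09:15-13:45, 17:30-19:00.
Oona ∩ Idris ∩ Kavya: 09:15-13:45, 17:30-19:00.
Oona ∩ Idris ∩ Kavya ∩ Sven: 09:15-10:30, 10:45-13:45, 17:30-19:00.
Oona ∩ Idris ∩ Kavya ∩ Sven ∩ Gita: 11:15-13:45, 17:30-19:00.

11:15-13:45, 17:30-19:00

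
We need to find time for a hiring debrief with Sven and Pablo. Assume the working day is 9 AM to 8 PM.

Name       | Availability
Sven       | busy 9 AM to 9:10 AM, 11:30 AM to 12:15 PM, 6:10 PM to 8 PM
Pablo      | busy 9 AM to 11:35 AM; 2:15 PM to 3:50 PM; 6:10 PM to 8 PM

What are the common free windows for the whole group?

Sven free: 09:10-11:30, 12:15-18:10 (invert busy blocks within the working day).
Pablo free: 11:35-14:15, 15:50-18:10 (invert busy blocks within the working day).
Sven ∩ Pablo: 12:15-14:15, 15:50-18:10.

12:15-14:15, 15:50-18:10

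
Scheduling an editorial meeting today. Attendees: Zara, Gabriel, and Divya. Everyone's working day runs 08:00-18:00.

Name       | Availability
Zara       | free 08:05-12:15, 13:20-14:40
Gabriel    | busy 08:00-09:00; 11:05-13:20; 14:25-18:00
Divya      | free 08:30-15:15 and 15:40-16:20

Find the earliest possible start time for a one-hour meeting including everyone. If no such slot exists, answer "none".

Zara free: 08:05-12:15, 13:20-14:40.
Gabriel free: 09:00-11:05, 13:20-14:25 (invert busy blocks within the working day).
Divya free: 08:30-15:15, 15:40-16:20.
Zara ∩ Gabriel: 09:00-11:05, 13:20-14:25.
Zara ∩ Gabriel ∩ Divya: 09:00-11:05, 13:20-14:25.
Those are the intersection windows.
The first common window of at least 60 minutes is 09:00-11:05, so the earliest start is 09:00.

09:00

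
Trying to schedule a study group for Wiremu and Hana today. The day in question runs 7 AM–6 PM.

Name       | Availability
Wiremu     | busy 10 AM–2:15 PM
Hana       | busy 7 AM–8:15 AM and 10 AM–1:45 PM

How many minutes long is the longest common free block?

Wiremu free: 07:00-10:00, 14:15-18:00 (invert busy blocks within the working day).
Hana free: 08:15-10:00, 13:45-18:00 (invert busy blocks within the working day).
Wiremu ∩ Hana: 08:15-10:00, 14:15-18:00.
So the common availability across everyone is 08:15-10:00, 14:15-18:00.
The longest is 14:15-18:00 at 225 minutes.

225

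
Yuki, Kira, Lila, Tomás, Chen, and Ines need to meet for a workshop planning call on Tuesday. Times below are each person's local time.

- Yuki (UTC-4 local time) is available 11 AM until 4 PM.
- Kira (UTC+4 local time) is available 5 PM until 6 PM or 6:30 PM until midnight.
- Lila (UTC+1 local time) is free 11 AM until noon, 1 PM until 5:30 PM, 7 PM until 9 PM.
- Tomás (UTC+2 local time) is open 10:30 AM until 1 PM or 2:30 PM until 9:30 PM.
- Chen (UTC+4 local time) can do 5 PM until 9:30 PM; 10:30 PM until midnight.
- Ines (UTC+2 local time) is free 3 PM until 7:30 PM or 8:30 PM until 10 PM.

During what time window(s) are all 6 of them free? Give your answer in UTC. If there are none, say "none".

15:00-16:30, 18:30-19:30

Yuki in UTC: 15:00-20:00 (add 4h to convert from UTC-4).
Kira in UTC: 13:00-14:00, 14:30-20:00 (subtract 4h to convert from UTC+4).
Lila in UTC: 10:00-11:00, 12:00-16:30, 18:00-20:00 (subtract 1h to convert from UTC+1).
Tomás in UTC: 08:30-11:00, 12:30-19:30 (subtract 2h to convert from UTC+2).
Chen in UTC: 13:00-17:30, 18:30-20:00 (subtract 4h to convert from UTC+4).
Ines in UTC: 13:00-17:30, 18:30-20:00 (subtract 2h to convert from UTC+2).
Yuki ∩ Kira: 15:00-20:00.
Yuki ∩ Kira ∩ Lila: 15:00-16:30, 18:00-20:00.
Yuki ∩ Kira ∩ Lila ∩ Tomás: 15:00-16:30, 18:00-19:30.
Yuki ∩ Kira ∩ Lila ∩ Tomás ∩ Chen: 15:00-16:30, 18:30-19:30.
Yuki ∩ Kira ∩ Lila ∩ Tomás ∩ Chen ∩ Ines: 15:00-16:30, 18:30-19:30.
So the common availability across everyone is 15:00-16:30, 18:30-19:30.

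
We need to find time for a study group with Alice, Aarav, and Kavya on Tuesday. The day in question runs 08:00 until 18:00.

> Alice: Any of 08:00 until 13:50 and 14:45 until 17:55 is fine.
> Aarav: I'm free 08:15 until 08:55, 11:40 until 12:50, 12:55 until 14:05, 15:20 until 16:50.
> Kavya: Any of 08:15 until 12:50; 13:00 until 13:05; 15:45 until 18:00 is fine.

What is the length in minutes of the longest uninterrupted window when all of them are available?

Alice ∩ Aarav: 08:15-08:55, 11:40-12:50, 12:55-13:50, 15:20-16:50.
Alice ∩ Aarav ∩ Kavya: 08:15-08:55, 11:40-12:50, 13:00-13:05, 15:45-16:50.
The longest is 11:40-12:50 at 70 minutes.

70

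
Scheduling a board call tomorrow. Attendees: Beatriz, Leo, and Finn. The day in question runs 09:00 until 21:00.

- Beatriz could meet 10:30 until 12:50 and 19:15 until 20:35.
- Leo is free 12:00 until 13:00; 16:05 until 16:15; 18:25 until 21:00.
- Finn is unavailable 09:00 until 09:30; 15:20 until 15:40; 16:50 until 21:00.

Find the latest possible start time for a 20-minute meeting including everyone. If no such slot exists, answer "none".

Beatriz free: 10:30-12:50, 19:15-20:35.
Leo free: 12:00-13:00, 16:05-16:15, 18:25-21:00.
Finn free: 09:30-15:20, 15:40-16:50 (invert busy blocks within the working day).
Beatriz ∩ Leo: 12:00-12:50, 19:15-20:35.
Beatriz ∩ Leo ∩ Finn: 12:00-12:50.
The last common window of at least 20 minutes is 12:00-12:50; a 20-minute meeting can start as late as 12:30 and still end by 12:50.

12:30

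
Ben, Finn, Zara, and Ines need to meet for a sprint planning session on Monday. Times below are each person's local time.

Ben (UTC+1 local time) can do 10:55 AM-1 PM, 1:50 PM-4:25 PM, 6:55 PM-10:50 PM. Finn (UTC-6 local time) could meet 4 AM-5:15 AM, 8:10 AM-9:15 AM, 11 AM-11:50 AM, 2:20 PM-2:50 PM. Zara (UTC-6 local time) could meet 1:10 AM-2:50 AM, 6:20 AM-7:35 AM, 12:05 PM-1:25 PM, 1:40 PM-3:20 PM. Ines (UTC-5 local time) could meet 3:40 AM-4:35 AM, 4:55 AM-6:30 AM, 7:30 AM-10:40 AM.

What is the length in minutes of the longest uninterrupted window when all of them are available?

0

Ben in UTC: 09:55-12:00, 12:50-15:25, 17:55-21:50 (subtract 1h to convert from UTC+1).
Finn in UTC: 10:00-11:15, 14:10-15:15, 17:00-17:50, 20:20-20:50 (add 6h to convert from UTC-6).
Zara in UTC: 07:10-08:50, 12:20-13:35, 18:05-19:25, 19:40-21:20 (add 6h to convert from UTC-6).
Ines in UTC: 08:40-09:35, 09:55-11:30, 12:30-15:40 (add 5h to convert from UTC-5).
Ben ∩ Finn: 10:00-11:15, 14:10-15:15, 20:20-20:50.
Ben ∩ Finn ∩ Zara: 20:20-20:50.
Ben ∩ Finn ∩ Zara ∩ Ines: ∅.
There is no time when everyone is free.
No common window exists, so the longest block is 0 minutes.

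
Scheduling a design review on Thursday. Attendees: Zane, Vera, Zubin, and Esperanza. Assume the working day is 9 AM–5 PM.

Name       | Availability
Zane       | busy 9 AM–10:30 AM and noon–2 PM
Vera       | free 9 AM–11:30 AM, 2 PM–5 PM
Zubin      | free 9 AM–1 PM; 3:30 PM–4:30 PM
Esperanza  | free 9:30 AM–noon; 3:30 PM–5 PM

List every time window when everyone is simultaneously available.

10:30-11:30, 15:30-16:30

Zane free: 10:30-12:00, 14:00-17:00 (invert busy blocks within the working day).
Vera free: 09:00-11:30, 14:00-17:00.
Zubin free: 09:00-13:00, 15:30-16:30.
Esperanza free: 09:30-12:00, 15:30-17:00.
Zane ∩ Vera: 10:30-11:30, 14:00-17:00.
Zane ∩ Vera ∩ Zubin: 10:30-11:30, 15:30-16:30.
Zane ∩ Vera ∩ Zubin ∩ Esperanza: 10:30-11:30, 15:30-16:30.
So the common availability across everyone is 10:30-11:30, 15:30-16:30.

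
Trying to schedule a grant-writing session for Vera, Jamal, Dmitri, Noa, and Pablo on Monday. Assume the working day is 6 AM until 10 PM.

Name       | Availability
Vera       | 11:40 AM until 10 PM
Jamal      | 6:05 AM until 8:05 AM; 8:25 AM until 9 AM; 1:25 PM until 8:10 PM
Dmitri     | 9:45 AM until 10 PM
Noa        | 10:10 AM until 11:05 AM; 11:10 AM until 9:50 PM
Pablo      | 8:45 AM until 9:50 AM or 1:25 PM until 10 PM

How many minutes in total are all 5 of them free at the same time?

405

Vera ∩ Jamal: 13:25-20:10.
Vera ∩ Jamal ∩ Dmitri: 13:25-20:10.
Vera ∩ Jamal ∩ Dmitri ∩ Noa: 13:25-20:10.
Vera ∩ Jamal ∩ Dmitri ∩ Noa ∩ Pablo: 13:25-20:10.
Those are the intersection windows.
That's a single block of 405 minutes.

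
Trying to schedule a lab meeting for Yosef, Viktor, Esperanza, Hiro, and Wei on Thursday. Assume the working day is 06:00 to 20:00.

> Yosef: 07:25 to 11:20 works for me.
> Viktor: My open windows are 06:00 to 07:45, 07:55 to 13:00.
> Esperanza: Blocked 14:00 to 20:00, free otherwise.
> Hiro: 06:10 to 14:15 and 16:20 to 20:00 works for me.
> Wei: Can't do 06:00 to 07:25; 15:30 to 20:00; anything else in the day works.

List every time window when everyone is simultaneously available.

Yosef free: 07:25-11:20.
Viktor free: 06:00-07:45, 07:55-13:00.
Esperanza free: 06:00-14:00 (invert busy blocks within the working day).
Hiro free: 06:10-14:15, 16:20-20:00.
Wei free: 07:25-15:30 (invert busy blocks within the working day).
Yosef ∩ Viktor: 07:25-07:45, 07:55-11:20.
Yosef ∩ Viktor ∩ Esperanza: 07:25-07:45, 07:55-11:20.
Yosef ∩ Viktor ∩ Esperanza ∩ Hiro: 07:25-07:45, 07:55-11:20.
Yosef ∩ Viktor ∩ Esperanza ∩ Hiro ∩ Wei: 07:25-07:45, 07:55-11:20.

07:25-07:45, 07:55-11:20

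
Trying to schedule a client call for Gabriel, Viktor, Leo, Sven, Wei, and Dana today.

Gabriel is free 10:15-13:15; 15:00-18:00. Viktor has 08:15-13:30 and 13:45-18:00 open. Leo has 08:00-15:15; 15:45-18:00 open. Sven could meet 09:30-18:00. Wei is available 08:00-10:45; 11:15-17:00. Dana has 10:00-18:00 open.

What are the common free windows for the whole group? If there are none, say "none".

Gabriel ∩ Viktor: 10:15-13:15, 15:00-18:00.
Gabriel ∩ Viktor ∩ Leo: 10:15-13:15, 15:00-15:15, 15:45-18:00.
Gabriel ∩ Viktor ∩ Leo ∩ Sven: 10:15-13:15, 15:00-15:15, 15:45-18:00.
Gabriel ∩ Viktor ∩ Leo ∩ Sven ∩ Wei: 10:15-10:45, 11:15-13:15, 15:00-15:15, 15:45-17:00.
Gabriel ∩ Viktor ∩ Leo ∩ Sven ∩ Wei ∩ Dana: 10:15-10:45, 11:15-13:15, 15:00-15:15, 15:45-17:00.

10:15-10:45, 11:15-13:15, 15:00-15:15, 15:45-17:00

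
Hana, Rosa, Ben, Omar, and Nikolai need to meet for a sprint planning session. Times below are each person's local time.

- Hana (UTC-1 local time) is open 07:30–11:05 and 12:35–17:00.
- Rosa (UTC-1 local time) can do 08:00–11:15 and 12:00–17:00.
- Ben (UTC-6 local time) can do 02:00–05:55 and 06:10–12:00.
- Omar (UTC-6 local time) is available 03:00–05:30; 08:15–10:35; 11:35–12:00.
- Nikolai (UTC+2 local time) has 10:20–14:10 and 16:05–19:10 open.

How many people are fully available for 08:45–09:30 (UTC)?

Hana in UTC: 08:30-12:05, 13:35-18:00 (add 1h to convert from UTC-1).
Rosa in UTC: 09:00-12:15, 13:00-18:00 (add 1h to convert from UTC-1).
Ben in UTC: 08:00-11:55, 12:10-18:00 (add 6h to convert from UTC-6).
Omar in UTC: 09:00-11:30, 14:15-16:35, 17:35-18:00 (add 6h to convert from UTC-6).
Nikolai in UTC: 08:20-12:10, 14:05-17:10 (subtract 2h to convert from UTC+2).
Hana, Ben, and Nikolai can make the full 08:45-09:30 slot — that's 3.

3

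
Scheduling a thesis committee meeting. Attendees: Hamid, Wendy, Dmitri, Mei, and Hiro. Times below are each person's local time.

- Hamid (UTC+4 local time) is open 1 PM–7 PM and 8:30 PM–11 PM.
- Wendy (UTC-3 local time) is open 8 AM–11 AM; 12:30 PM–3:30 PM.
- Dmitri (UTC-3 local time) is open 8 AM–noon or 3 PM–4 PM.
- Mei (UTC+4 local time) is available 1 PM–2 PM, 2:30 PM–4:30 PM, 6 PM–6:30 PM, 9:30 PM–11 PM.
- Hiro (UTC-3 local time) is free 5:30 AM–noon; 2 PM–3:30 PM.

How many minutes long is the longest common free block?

90

Hamid in UTC: 09:00-15:00, 16:30-19:00 (subtract 4h to convert from UTC+4).
Wendy in UTC: 11:00-14:00, 15:30-18:30 (add 3h to convert from UTC-3).
Dmitri in UTC: 11:00-15:00, 18:00-19:00 (add 3h to convert from UTC-3).
Mei in UTC: 09:00-10:00, 10:30-12:30, 14:00-14:30, 17:30-19:00 (subtract 4h to convert from UTC+4).
Hiro in UTC: 08:30-15:00, 17:00-18:30 (add 3h to convert from UTC-3).
Hamid ∩ Wendy: 11:00-14:00, 16:30-18:30.
Hamid ∩ Wendy ∩ Dmitri: 11:00-14:00, 18:00-18:30.
Hamid ∩ Wendy ∩ Dmitri ∩ Mei: 11:00-12:30, 18:00-18:30.
Hamid ∩ Wendy ∩ Dmitri ∩ Mei ∩ Hiro: 11:00-12:30, 18:00-18:30.
So the common availability across everyone is 11:00-12:30, 18:00-18:30.
The longest is 11:00-12:30 at 90 minutes.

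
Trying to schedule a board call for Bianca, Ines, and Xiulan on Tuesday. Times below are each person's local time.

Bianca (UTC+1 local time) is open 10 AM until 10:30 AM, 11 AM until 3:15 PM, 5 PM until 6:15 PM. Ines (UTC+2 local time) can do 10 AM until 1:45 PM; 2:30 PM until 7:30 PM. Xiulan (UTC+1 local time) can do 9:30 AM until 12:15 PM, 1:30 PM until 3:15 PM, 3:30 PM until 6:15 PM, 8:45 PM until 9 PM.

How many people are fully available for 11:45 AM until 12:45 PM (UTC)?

1

Bianca in UTC: 09:00-09:30, 10:00-14:15, 16:00-17:15 (subtract 1h to convert from UTC+1).
Ines in UTC: 08:00-11:45, 12:30-17:30 (subtract 2h to convert from UTC+2).
Xiulan in UTC: 08:30-11:15, 12:30-14:15, 14:30-17:15, 19:45-20:00 (subtract 1h to convert from UTC+1).
Bianca can make the full 11:45-12:45 slot — that's 1.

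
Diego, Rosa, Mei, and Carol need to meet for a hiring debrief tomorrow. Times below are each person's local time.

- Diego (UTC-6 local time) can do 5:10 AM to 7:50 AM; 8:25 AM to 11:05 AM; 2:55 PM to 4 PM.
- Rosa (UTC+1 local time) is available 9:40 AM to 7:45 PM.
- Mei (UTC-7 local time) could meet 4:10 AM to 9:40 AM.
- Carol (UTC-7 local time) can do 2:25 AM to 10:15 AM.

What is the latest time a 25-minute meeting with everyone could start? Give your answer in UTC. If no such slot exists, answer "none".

16:15

Diego in UTC: 11:10-13:50, 14:25-17:05, 20:55-22:00 (add 6h to convert from UTC-6).
Rosa in UTC: 08:40-18:45 (subtract 1h to convert from UTC+1).
Mei in UTC: 11:10-16:40 (add 7h to convert from UTC-7).
Carol in UTC: 09:25-17:15 (add 7h to convert from UTC-7).
Diego ∩ Rosa: 11:10-13:50, 14:25-17:05.
Diego ∩ Rosa ∩ Mei: 11:10-13:50, 14:25-16:40.
Diego ∩ Rosa ∩ Mei ∩ Carol: 11:10-13:50, 14:25-16:40.
So the common availability across everyone is 11:10-13:50, 14:25-16:40.
The last common window of at least 25 minutes is 14:25-16:40; a 25-minute meeting can start as late as 16:15 and still end by 16:40.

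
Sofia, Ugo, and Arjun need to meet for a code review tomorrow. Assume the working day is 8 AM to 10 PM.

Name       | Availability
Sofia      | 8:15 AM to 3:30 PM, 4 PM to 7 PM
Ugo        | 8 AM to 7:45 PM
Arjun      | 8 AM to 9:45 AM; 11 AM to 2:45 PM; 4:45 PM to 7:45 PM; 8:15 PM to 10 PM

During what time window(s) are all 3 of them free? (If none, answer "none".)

Sofia ∩ Ugo: 08:15-15:30, 16:00-19:00.
Sofia ∩ Ugo ∩ Arjun: 08:15-09:45, 11:00-14:45, 16:45-19:00.
So the common availability across everyone is 08:15-09:45, 11:00-14:45, 16:45-19:00.

08:15-09:45, 11:00-14:45, 16:45-19:00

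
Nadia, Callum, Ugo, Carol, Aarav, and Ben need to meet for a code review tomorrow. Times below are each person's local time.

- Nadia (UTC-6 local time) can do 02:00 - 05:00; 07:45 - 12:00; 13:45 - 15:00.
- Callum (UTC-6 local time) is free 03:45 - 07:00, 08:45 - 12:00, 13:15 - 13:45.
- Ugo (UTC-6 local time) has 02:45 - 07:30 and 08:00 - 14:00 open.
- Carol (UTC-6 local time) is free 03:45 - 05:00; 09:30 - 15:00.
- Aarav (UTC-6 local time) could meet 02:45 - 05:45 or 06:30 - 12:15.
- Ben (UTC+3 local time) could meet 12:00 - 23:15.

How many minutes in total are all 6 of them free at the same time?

Nadia in UTC: 08:00-11:00, 13:45-18:00, 19:45-21:00 (add 6h to convert from UTC-6).
Callum in UTC: 09:45-13:00, 14:45-18:00, 19:15-19:45 (add 6h to convert from UTC-6).
Ugo in UTC: 08:45-13:30, 14:00-20:00 (add 6h to convert from UTC-6).
Carol in UTC: 09:45-11:00, 15:30-21:00 (add 6h to convert from UTC-6).
Aarav in UTC: 08:45-11:45, 12:30-18:15 (add 6h to convert from UTC-6).
Ben in UTC: 09:00-20:15 (subtract 3h to convert from UTC+3).
Nadia ∩ Callum: 09:45-11:00, 14:45-18:00.
Nadia ∩ Callum ∩ Ugo: 09:45-11:00, 14:45-18:00.
Nadia ∩ Callum ∩ Ugo ∩ Carol: 09:45-11:00, 15:30-18:00.
Nadia ∩ Callum ∩ Ugo ∩ Carol ∩ Aarav: 09:45-11:00, 15:30-18:00.
Nadia ∩ Callum ∩ Ugo ∩ Carol ∩ Aarav ∩ Ben: 09:45-11:00, 15:30-18:00.
Those are the intersection windows.
Summing the common windows: 75 + 150 = 225 minutes.

225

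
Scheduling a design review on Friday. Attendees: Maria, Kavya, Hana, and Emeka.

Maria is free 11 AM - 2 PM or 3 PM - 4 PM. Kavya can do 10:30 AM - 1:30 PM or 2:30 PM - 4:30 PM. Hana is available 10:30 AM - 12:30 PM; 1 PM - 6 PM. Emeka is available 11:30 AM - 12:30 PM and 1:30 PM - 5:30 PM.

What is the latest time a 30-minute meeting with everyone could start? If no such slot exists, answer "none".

15:30

Maria ∩ Kavya: 11:00-13:30, 15:00-16:00.
Maria ∩ Kavya ∩ Hana: 11:00-12:30, 13:00-13:30, 15:00-16:00.
Maria ∩ Kavya ∩ Hana ∩ Emeka: 11:30-12:30, 15:00-16:00.
The last common window of at least 30 minutes is 15:00-16:00; a 30-minute meeting can start as late as 15:30 and still end by 16:00.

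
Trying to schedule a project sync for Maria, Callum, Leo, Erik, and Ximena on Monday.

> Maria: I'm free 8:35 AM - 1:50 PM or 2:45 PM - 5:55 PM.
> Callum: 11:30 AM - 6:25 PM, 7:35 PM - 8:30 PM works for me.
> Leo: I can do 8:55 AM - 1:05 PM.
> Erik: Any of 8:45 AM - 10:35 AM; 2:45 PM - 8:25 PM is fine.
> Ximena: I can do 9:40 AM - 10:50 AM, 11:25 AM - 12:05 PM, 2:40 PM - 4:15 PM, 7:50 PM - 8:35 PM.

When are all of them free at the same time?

Maria ∩ Callum: 11:30-13:50, 14:45-17:55.
Maria ∩ Callum ∩ Leo: 11:30-13:05.
Maria ∩ Callum ∩ Leo ∩ Erik: ∅.
Maria ∩ Callum ∩ Leo ∩ Erik ∩ Ximena: ∅.
There is no time when everyone is free.

none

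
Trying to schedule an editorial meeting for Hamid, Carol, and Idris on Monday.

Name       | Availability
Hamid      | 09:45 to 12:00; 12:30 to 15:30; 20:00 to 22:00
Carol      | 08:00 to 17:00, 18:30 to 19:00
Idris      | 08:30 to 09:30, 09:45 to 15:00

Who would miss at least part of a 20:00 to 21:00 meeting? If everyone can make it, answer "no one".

Carol, Idris

Hamid: free for 20:00-21:00. Carol: not fully free for 20:00-21:00. Idris: not fully free for 20:00-21:00.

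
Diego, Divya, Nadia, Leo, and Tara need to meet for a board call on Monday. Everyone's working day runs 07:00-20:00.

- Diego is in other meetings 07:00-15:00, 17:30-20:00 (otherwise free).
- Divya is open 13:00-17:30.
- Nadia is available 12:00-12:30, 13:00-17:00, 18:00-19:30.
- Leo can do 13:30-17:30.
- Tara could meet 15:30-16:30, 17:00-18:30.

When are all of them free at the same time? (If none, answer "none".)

15:30-16:30

Diego free: 15:00-17:30 (invert busy blocks within the working day).
Divya free: 13:00-17:30.
Nadia free: 12:00-12:30, 13:00-17:00, 18:00-19:30.
Leo free: 13:30-17:30.
Tara free: 15:30-16:30, 17:00-18:30.
Diego ∩ Divya: 15:00-17:30.
Diego ∩ Divya ∩ Nadia: 15:00-17:00.
Diego ∩ Divya ∩ Nadia ∩ Leo: 15:00-17:00.
Diego ∩ Divya ∩ Nadia ∩ Leo ∩ Tara: 15:30-16:30.
Those are the intersection windows.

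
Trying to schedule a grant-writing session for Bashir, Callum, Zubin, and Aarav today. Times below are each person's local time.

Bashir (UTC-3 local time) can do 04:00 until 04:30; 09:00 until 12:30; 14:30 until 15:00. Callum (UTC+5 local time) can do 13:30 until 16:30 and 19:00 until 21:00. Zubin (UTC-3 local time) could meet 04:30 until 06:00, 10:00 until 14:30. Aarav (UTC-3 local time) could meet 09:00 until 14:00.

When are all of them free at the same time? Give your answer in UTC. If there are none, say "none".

14:00-15:30

Bashir in UTC: 07:00-07:30, 12:00-15:30, 17:30-18:00 (add 3h to convert from UTC-3).
Callum in UTC: 08:30-11:30, 14:00-16:00 (subtract 5h to convert from UTC+5).
Zubin in UTC: 07:30-09:00, 13:00-17:30 (add 3h to convert from UTC-3).
Aarav in UTC: 12:00-17:00 (add 3h to convert from UTC-3).
Bashir ∩ Callum: 14:00-15:30.
Bashir ∩ Callum ∩ Zubin: 14:00-15:30.
Bashir ∩ Callum ∩ Zubin ∩ Aarav: 14:00-15:30.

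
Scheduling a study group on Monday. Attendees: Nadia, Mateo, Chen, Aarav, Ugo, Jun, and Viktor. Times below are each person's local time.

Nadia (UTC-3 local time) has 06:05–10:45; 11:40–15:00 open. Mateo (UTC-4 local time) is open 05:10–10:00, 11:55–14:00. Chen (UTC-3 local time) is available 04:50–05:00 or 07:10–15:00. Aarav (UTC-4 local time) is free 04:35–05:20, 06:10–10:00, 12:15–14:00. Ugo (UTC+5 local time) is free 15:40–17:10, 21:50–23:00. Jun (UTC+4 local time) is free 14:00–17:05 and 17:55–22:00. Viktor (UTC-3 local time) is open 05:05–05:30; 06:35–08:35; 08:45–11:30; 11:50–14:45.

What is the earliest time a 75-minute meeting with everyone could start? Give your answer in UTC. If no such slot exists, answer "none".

none

Nadia in UTC: 09:05-13:45, 14:40-18:00 (add 3h to convert from UTC-3).
Mateo in UTC: 09:10-14:00, 15:55-18:00 (add 4h to convert from UTC-4).
Chen in UTC: 07:50-08:00, 10:10-18:00 (add 3h to convert from UTC-3).
Aarav in UTC: 08:35-09:20, 10:10-14:00, 16:15-18:00 (add 4h to convert from UTC-4).
Ugo in UTC: 10:40-12:10, 16:50-18:00 (subtract 5h to convert from UTC+5).
Jun in UTC: 10:00-13:05, 13:55-18:00 (subtract 4h to convert from UTC+4).
Viktor in UTC: 08:05-08:30, 09:35-11:35, 11:45-14:30, 14:50-17:45 (add 3h to convert from UTC-3).
Nadia ∩ Mateo: 09:10-13:45, 15:55-18:00.
Nadia ∩ Mateo ∩ Chen: 10:10-13:45, 15:55-18:00.
Nadia ∩ Mateo ∩ Chen ∩ Aarav: 10:10-13:45, 16:15-18:00.
Nadia ∩ Mateo ∩ Chen ∩ Aarav ∩ Ugo: 10:40-12:10, 16:50-18:00.
Nadia ∩ Mateo ∩ Chen ∩ Aarav ∩ Ugo ∩ Jun: 10:40-12:10, 16:50-18:00.
Nadia ∩ Mateo ∩ Chen ∩ Aarav ∩ Ugo ∩ Jun ∩ Viktor: 10:40-11:35, 11:45-12:10, 16:50-17:45.
No common window is at least 75 minutes long.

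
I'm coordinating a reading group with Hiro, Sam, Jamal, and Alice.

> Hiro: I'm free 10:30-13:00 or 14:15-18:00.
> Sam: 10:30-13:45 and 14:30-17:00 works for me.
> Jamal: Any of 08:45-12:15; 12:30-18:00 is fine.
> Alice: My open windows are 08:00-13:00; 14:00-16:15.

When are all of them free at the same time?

10:30-12:15, 12:30-13:00, 14:30-16:15

Hiro ∩ Sam: 10:30-13:00, 14:30-17:00.
Hiro ∩ Sam ∩ Jamal: 10:30-12:15, 12:30-13:00, 14:30-17:00.
Hiro ∩ Sam ∩ Jamal ∩ Alice: 10:30-12:15, 12:30-13:00, 14:30-16:15.
So the common availability across everyone is 10:30-12:15, 12:30-13:00, 14:30-16:15.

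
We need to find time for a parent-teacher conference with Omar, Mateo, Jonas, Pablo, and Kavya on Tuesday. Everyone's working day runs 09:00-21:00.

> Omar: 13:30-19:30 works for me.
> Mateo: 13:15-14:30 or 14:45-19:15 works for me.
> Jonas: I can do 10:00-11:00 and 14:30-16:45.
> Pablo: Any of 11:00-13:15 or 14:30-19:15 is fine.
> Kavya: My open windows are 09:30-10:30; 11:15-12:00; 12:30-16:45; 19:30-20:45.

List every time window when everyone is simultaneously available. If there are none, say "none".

14:45-16:45

Omar ∩ Mateo: 13:30-14:30, 14:45-19:15.
Omar ∩ Mateo ∩ Jonas: 14:45-16:45.
Omar ∩ Mateo ∩ Jonas ∩ Pablo: 14:45-16:45.
Omar ∩ Mateo ∩ Jonas ∩ Pablo ∩ Kavya: 14:45-16:45.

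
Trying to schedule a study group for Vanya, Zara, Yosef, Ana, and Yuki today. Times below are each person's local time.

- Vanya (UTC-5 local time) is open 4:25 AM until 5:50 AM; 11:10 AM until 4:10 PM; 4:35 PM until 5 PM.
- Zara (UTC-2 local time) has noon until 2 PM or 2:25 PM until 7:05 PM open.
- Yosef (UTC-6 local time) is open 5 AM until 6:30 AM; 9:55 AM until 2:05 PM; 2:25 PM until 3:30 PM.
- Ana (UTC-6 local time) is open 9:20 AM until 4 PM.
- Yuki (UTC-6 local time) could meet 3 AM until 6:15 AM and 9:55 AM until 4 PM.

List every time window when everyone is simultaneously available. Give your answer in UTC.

Vanya in UTC: 09:25-10:50, 16:10-21:10, 21:35-22:00 (add 5h to convert from UTC-5).
Zara in UTC: 14:00-16:00, 16:25-21:05 (add 2h to convert from UTC-2).
Yosef in UTC: 11:00-12:30, 15:55-20:05, 20:25-21:30 (add 6h to convert from UTC-6).
Ana in UTC: 15:20-22:00 (add 6h to convert from UTC-6).
Yuki in UTC: 09:00-12:15, 15:55-22:00 (add 6h to convert from UTC-6).
Vanya ∩ Zara: 16:25-21:05.
Vanya ∩ Zara ∩ Yosef: 16:25-20:05, 20:25-21:05.
Vanya ∩ Zara ∩ Yosef ∩ Ana: 16:25-20:05, 20:25-21:05.
Vanya ∩ Zara ∩ Yosef ∩ Ana ∩ Yuki: 16:25-20:05, 20:25-21:05.

16:25-20:05, 20:25-21:05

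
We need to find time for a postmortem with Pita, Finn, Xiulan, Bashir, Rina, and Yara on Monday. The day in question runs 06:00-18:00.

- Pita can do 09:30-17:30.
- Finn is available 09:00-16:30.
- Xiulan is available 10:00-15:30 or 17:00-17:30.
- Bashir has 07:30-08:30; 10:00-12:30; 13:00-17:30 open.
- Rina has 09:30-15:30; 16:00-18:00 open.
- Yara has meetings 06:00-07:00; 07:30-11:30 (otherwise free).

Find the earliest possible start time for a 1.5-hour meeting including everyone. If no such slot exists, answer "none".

13:00

Pita free: 09:30-17:30.
Finn free: 09:00-16:30.
Xiulan free: 10:00-15:30, 17:00-17:30.
Bashir free: 07:30-08:30, 10:00-12:30, 13:00-17:30.
Rina free: 09:30-15:30, 16:00-18:00.
Yara free: 07:00-07:30, 11:30-18:00 (invert busy blocks within the working day).
Pita ∩ Finn: 09:30-16:30.
Pita ∩ Finn ∩ Xiulan: 10:00-15:30.
Pita ∩ Finn ∩ Xiulan ∩ Bashir: 10:00-12:30, 13:00-15:30.
Pita ∩ Finn ∩ Xiulan ∩ Bashir ∩ Rina: 10:00-12:30, 13:00-15:30.
Pita ∩ Finn ∩ Xiulan ∩ Bashir ∩ Rina ∩ Yara: 11:30-12:30, 13:00-15:30.
The first common window of at least 90 minutes is 13:00-15:30, so the earliest start is 13:00.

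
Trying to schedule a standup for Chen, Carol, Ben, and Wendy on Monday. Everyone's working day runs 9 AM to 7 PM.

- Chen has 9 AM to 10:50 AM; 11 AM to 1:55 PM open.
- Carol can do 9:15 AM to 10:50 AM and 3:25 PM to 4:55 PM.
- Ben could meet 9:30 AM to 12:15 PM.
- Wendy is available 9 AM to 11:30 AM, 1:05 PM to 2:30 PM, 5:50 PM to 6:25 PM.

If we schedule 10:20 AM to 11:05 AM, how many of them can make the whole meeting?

2

Ben and Wendy can make the full 10:20-11:05 slot — that's 2.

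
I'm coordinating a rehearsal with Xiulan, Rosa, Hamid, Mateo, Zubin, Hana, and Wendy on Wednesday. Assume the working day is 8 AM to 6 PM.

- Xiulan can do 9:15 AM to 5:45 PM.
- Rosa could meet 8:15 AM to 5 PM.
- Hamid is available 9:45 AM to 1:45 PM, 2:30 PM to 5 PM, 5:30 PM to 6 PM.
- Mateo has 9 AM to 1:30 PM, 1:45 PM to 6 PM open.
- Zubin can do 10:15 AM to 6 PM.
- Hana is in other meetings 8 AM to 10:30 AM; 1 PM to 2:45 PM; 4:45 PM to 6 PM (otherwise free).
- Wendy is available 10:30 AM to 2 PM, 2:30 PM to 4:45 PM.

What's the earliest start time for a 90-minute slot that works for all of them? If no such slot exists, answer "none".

10:30

Xiulan free: 09:15-17:45.
Rosa free: 08:15-17:00.
Hamid free: 09:45-13:45, 14:30-17:00, 17:30-18:00.
Mateo free: 09:00-13:30, 13:45-18:00.
Zubin free: 10:15-18:00.
Hana free: 10:30-13:00, 14:45-16:45 (invert busy blocks within the working day).
Wendy free: 10:30-14:00, 14:30-16:45.
Xiulan ∩ Rosa: 09:15-17:00.
Xiulan ∩ Rosa ∩ Hamid: 09:45-13:45, 14:30-17:00.
Xiulan ∩ Rosa ∩ Hamid ∩ Mateo: 09:45-13:30, 14:30-17:00.
Xiulan ∩ Rosa ∩ Hamid ∩ Mateo ∩ Zubin: 10:15-13:30, 14:30-17:00.
Xiulan ∩ Rosa ∩ Hamid ∩ Mateo ∩ Zubin ∩ Hana: 10:30-13:00, 14:45-16:45.
Xiulan ∩ Rosa ∩ Hamid ∩ Mateo ∩ Zubin ∩ Hana ∩ Wendy: 10:30-13:00, 14:45-16:45.
So the common availability across everyone is 10:30-13:00, 14:45-16:45.
The first common window of at least 90 minutes is 10:30-13:00, so the earliest start is 10:30.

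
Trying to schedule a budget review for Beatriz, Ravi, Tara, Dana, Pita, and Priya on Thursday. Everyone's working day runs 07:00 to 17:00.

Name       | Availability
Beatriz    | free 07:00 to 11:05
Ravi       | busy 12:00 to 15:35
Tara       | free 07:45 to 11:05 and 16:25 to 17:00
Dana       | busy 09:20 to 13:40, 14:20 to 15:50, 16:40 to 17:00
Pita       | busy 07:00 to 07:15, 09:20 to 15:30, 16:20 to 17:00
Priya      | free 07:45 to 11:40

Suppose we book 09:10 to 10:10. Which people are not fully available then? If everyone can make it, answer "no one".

Dana, Pita

Beatriz free: 07:00-11:05.
Ravi free: 07:00-12:00, 15:35-17:00 (invert busy blocks within the working day).
Tara free: 07:45-11:05, 16:25-17:00.
Dana free: 07:00-09:20, 13:40-14:20, 15:50-16:40 (invert busy blocks within the working day).
Pita free: 07:15-09:20, 15:30-16:20 (invert busy blocks within the working day).
Priya free: 07:45-11:40.
Beatriz: free for 09:10-10:10. Ravi: free for 09:10-10:10. Tara: free for 09:10-10:10. Dana: not fully free for 09:10-10:10. Pita: not fully free for 09:10-10:10. Priya: free for 09:10-10:10.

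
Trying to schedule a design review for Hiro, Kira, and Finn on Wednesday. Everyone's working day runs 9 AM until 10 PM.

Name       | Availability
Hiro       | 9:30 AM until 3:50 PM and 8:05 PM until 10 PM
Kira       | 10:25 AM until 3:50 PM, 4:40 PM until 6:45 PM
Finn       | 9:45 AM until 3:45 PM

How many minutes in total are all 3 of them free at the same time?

320

Hiro ∩ Kira: 10:25-15:50.
Hiro ∩ Kira ∩ Finn: 10:25-15:45.
That's a single block of 320 minutes.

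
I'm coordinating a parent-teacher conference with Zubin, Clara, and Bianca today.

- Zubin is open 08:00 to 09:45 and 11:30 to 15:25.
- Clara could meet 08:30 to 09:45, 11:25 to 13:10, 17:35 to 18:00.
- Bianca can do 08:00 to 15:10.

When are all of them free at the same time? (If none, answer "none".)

08:30-09:45, 11:30-13:10

Zubin ∩ Clara: 08:30-09:45, 11:30-13:10.
Zubin ∩ Clara ∩ Bianca: 08:30-09:45, 11:30-13:10.
Those are the intersection windows.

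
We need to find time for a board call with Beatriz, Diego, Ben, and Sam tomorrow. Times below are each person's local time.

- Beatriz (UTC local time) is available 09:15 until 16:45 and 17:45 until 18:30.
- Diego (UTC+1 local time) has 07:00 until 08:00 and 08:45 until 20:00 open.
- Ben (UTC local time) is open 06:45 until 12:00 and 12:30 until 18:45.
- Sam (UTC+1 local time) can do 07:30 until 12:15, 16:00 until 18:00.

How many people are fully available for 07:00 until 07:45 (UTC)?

2

Beatriz in UTC: 09:15-16:45, 17:45-18:30.
Diego in UTC: 06:00-07:00, 07:45-19:00 (subtract 1h to convert from UTC+1).
Ben in UTC: 06:45-12:00, 12:30-18:45.
Sam in UTC: 06:30-11:15, 15:00-17:00 (subtract 1h to convert from UTC+1).
Ben and Sam can make the full 07:00-07:45 slot — that's 2.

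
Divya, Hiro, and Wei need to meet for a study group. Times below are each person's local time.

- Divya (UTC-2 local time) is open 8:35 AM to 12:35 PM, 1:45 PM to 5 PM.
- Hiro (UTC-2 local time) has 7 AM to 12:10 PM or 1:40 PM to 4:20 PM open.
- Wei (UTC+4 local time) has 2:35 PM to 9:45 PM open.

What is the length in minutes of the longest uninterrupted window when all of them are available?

215

Divya in UTC: 10:35-14:35, 15:45-19:00 (add 2h to convert from UTC-2).
Hiro in UTC: 09:00-14:10, 15:40-18:20 (add 2h to convert from UTC-2).
Wei in UTC: 10:35-17:45 (subtract 4h to convert from UTC+4).
Divya ∩ Hiro: 10:35-14:10, 15:45-18:20.
Divya ∩ Hiro ∩ Wei: 10:35-14:10, 15:45-17:45.
The longest is 10:35-14:10 at 215 minutes.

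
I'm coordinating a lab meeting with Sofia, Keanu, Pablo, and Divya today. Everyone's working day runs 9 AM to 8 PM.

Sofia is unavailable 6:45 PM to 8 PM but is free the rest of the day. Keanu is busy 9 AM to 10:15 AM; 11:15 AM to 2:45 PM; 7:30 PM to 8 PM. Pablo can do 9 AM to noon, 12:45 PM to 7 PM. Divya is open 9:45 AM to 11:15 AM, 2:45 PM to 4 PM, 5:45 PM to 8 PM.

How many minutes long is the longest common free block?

75

Sofia free: 09:00-18:45 (invert busy blocks within the working day).
Keanu free: 10:15-11:15, 14:45-19:30 (invert busy blocks within the working day).
Pablo free: 09:00-12:00, 12:45-19:00.
Divya free: 09:45-11:15, 14:45-16:00, 17:45-20:00.
Sofia ∩ Keanu: 10:15-11:15, 14:45-18:45.
Sofia ∩ Keanu ∩ Pablo: 10:15-11:15, 14:45-18:45.
Sofia ∩ Keanu ∩ Pablo ∩ Divya: 10:15-11:15, 14:45-16:00, 17:45-18:45.
So the common availability across everyone is 10:15-11:15, 14:45-16:00, 17:45-18:45.
The longest is 14:45-16:00 at 75 minutes.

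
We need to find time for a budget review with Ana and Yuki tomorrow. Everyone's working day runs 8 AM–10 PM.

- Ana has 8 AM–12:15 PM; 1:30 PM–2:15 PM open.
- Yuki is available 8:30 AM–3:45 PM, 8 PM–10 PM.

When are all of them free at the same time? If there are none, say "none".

Ana ∩ Yuki: 08:30-12:15, 13:30-14:15.
So the common availability across everyone is 08:30-12:15, 13:30-14:15.

08:30-12:15, 13:30-14:15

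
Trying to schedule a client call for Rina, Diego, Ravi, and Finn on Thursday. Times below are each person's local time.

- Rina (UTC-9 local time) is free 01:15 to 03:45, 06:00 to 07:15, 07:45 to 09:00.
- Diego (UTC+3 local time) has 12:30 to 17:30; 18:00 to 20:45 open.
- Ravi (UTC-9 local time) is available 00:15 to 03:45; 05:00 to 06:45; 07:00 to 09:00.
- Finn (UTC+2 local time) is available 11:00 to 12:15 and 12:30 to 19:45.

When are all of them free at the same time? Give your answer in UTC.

Rina in UTC: 10:15-12:45, 15:00-16:15, 16:45-18:00 (add 9h to convert from UTC-9).
Diego in UTC: 09:30-14:30, 15:00-17:45 (subtract 3h to convert from UTC+3).
Ravi in UTC: 09:15-12:45, 14:00-15:45, 16:00-18:00 (add 9h to convert from UTC-9).
Finn in UTC: 09:00-10:15, 10:30-17:45 (subtract 2h to convert from UTC+2).
Rina ∩ Diego: 10:15-12:45, 15:00-16:15, 16:45-17:45.
Rina ∩ Diego ∩ Ravi: 10:15-12:45, 15:00-15:45, 16:00-16:15, 16:45-17:45.
Rina ∩ Diego ∩ Ravi ∩ Finn: 10:30-12:45, 15:00-15:45, 16:00-16:15, 16:45-17:45.

10:30-12:45, 15:00-15:45, 16:00-16:15, 16:45-17:45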